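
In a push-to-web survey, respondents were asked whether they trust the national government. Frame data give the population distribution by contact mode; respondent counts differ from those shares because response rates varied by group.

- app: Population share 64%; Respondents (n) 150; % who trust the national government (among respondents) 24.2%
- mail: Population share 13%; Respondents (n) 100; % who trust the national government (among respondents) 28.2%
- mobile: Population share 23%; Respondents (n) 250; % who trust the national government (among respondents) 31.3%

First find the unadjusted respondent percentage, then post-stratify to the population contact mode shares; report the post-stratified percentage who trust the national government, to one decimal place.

Without adjustment, the pooled respondent share is:
  (150/500)×24.2 + (100/500)×28.2 + (250/500)×31.3 = 28.55%
Post-stratified estimate weights by population shares:
  0.64×24.2 + 0.13×28.2 + 0.23×31.3 = 26.353%

26.4%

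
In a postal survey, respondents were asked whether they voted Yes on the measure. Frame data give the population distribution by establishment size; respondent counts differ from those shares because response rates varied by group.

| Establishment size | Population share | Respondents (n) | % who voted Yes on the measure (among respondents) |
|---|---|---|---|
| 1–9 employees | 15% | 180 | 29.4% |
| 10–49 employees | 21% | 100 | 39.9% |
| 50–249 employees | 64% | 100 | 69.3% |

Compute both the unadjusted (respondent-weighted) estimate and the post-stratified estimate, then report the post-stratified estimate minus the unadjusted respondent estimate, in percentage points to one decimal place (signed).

+14.5 percentage points

Naive respondent-only estimate (weights = respondent counts):
  (180/380)×29.4 + (100/380)×39.9 + (100/380)×69.3 = 42.6632%
Reweighting by population establishment size shares:
  0.15×29.4 + 0.21×39.9 + 0.64×69.3 = 57.141%
Difference = 57.141 − 42.6632 = 14.4778 pp.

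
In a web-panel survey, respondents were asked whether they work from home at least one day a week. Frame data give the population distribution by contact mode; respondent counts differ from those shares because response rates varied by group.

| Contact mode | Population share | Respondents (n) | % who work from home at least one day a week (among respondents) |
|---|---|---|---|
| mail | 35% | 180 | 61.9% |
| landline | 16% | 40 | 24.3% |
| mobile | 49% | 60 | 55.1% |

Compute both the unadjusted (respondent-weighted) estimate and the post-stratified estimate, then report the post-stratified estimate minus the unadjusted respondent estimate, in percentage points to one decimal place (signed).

-2.5 percentage points

Without adjustment, the pooled respondent share is:
  (180/280)×61.9 + (40/280)×24.3 + (60/280)×55.1 = 55.0714%
Post-stratifying to population shares instead:
  0.35×61.9 + 0.16×24.3 + 0.49×55.1 = 52.552%
Difference = 52.552 − 55.0714 = -2.5194 pp.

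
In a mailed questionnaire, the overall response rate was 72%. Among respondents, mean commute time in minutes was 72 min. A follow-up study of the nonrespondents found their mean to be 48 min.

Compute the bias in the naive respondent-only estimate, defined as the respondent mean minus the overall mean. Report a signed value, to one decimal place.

+6.7

Nonresponse fraction = 1 − 0.72 = 0.28.
Bias = (nonresponse fraction) × (respondent mean − nonrespondent mean)
     = 0.28 × (72 − 48) = 0.28 × 24 = 6.72.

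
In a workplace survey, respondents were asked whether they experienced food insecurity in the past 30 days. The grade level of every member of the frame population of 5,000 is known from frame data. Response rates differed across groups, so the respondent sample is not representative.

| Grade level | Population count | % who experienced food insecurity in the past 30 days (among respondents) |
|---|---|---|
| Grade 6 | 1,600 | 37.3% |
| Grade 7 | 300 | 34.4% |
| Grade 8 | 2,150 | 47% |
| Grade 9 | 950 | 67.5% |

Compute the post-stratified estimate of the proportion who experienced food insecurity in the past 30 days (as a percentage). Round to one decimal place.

47.0%

Post-stratification weights by population share, not respondent share:
  Grade 6: (1,600/5,000) × 37.3 = 11.936
  Grade 7: (300/5,000) × 34.4 = 2.064
  Grade 8: (2,150/5,000) × 47 = 20.21
  Grade 9: (950/5,000) × 67.5 = 12.825
Post-stratified estimate = 47.035 → 47.0%.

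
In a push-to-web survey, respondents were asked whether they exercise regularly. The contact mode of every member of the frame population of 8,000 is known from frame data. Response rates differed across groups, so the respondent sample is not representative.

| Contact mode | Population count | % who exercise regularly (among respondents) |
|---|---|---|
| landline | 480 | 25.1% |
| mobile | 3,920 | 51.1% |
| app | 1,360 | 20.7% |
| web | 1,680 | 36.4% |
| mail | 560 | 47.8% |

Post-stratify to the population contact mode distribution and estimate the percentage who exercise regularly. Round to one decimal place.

41.1%

Post-stratification weights by population share, not respondent share:
  landline: (480/8,000) × 25.1 = 1.506
  mobile: (3,920/8,000) × 51.1 = 25.039
  app: (1,360/8,000) × 20.7 = 3.519
  web: (1,680/8,000) × 36.4 = 7.644
  mail: (560/8,000) × 47.8 = 3.346
Post-stratified estimate = 41.054 → 41.1%.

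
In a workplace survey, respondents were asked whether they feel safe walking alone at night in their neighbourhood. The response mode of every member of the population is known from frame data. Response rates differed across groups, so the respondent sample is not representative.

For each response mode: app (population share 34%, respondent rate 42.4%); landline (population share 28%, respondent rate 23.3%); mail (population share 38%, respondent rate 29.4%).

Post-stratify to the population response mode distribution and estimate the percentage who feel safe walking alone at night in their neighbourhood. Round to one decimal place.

32.1%

Weight each group's respondent value by its population share:
  app: 0.34 × 42.4 = 14.416
  landline: 0.28 × 23.3 = 6.524
  mail: 0.38 × 29.4 = 11.172
Post-stratified estimate = 32.112 → 32.1%.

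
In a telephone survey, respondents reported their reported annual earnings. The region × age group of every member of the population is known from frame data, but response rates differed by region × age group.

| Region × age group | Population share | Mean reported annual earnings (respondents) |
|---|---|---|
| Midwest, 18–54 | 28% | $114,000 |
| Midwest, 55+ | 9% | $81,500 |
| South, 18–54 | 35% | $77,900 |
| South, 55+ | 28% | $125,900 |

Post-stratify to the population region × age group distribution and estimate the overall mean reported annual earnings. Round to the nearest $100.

Weight each group's respondent value by its population share:
  Midwest, 18–54: 0.28 × 114,000 = 31,920
  Midwest, 55+: 0.09 × 81,500 = 7335
  South, 18–54: 0.35 × 77,900 = 27,265
  South, 55+: 0.28 × 125,900 = 35,252
Post-stratified estimate = 101,772 → $101,800.

$101,800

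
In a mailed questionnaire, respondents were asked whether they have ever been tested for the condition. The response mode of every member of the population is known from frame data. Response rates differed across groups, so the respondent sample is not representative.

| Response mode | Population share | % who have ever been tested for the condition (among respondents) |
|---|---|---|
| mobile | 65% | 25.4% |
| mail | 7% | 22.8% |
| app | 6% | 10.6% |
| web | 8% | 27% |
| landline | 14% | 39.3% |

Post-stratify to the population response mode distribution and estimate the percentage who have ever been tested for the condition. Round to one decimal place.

Reweight to the known response mode distribution:
  mobile: 0.65 × 25.4 = 16.51
  mail: 0.07 × 22.8 = 1.596
  app: 0.06 × 10.6 = 0.636
  web: 0.08 × 27 = 2.16
  landline: 0.14 × 39.3 = 5.502
Post-stratified estimate = 26.404 → 26.4%.

26.4%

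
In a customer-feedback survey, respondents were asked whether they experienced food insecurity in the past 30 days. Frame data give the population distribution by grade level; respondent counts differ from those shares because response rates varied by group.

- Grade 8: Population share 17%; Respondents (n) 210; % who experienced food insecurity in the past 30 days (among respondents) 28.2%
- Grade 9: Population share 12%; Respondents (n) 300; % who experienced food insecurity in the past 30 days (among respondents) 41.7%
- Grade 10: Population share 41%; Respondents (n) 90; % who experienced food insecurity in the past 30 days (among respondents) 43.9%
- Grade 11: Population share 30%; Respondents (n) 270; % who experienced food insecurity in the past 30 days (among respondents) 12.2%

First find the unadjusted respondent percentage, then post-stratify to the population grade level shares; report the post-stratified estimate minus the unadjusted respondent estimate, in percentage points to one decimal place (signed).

Without adjustment, the pooled respondent share is:
  (210/870)×28.2 + (300/870)×41.7 + (90/870)×43.9 + (270/870)×12.2 = 29.5138%
Post-stratified estimate weights by population shares:
  0.17×28.2 + 0.12×41.7 + 0.41×43.9 + 0.3×12.2 = 31.457%
Difference = 31.457 − 29.5138 = 1.9432 pp.

+1.9 percentage points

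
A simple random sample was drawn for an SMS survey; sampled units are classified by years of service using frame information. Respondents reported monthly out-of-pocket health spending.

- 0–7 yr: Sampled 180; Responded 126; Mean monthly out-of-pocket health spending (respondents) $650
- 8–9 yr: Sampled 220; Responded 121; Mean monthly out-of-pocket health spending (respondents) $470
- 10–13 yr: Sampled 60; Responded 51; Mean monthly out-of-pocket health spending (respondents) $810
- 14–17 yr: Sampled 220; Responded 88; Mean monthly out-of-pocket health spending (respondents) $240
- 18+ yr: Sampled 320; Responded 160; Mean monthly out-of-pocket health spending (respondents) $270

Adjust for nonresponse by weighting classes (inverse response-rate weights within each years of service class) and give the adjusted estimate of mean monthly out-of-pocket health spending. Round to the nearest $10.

$410

Response rates by class: 0–7 yr 126/180 = 70%, 8–9 yr 121/220 = 55%, 10–13 yr 51/60 = 85%, 14–17 yr 88/220 = 40%, 18+ yr 160/320 = 50%.
With weight = n_sampled/n_responded per class, the weighted class total is n_sampled:
  0–7 yr: 180 × 650 = 117,000
  8–9 yr: 220 × 470 = 103,400
  10–13 yr: 60 × 810 = 48,600
  14–17 yr: 220 × 240 = 52,800
  18+ yr: 320 × 270 = 86,400
Adjusted estimate = 408,200 / 1,000 = 408.2 → $410.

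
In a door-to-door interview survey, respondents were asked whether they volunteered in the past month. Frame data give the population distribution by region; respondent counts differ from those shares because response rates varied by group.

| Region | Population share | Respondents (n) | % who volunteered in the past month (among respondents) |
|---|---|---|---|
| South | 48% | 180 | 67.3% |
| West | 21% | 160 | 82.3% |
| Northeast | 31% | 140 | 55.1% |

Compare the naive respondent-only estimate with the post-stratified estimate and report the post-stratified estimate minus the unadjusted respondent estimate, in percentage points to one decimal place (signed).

-2.1 percentage points

Unadjusted (pooled respondent) estimate weights by respondent counts:
  (180/480)×67.3 + (160/480)×82.3 + (140/480)×55.1 = 68.7417%
Post-stratified estimate weights by population shares:
  0.48×67.3 + 0.21×82.3 + 0.31×55.1 = 66.668%
Difference = 66.668 − 68.7417 = -2.0737 pp.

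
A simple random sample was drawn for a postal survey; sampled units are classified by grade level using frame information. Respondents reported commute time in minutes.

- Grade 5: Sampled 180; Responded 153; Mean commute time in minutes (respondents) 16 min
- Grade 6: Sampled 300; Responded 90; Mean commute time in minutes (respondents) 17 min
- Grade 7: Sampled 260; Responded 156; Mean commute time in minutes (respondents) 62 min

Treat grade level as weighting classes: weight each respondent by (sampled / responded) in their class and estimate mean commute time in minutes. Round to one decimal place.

Response rates by class: Grade 5 153/180 = 85%, Grade 6 90/300 = 30%, Grade 7 156/260 = 60%.
With weight = n_sampled/n_responded per class, the weighted class total is n_sampled:
  Grade 5: 180 × 16 = 2880
  Grade 6: 300 × 17 = 5100
  Grade 7: 260 × 62 = 16,120
Adjusted estimate = 24,100 / 740 = 32.5676 → 32.6.

32.6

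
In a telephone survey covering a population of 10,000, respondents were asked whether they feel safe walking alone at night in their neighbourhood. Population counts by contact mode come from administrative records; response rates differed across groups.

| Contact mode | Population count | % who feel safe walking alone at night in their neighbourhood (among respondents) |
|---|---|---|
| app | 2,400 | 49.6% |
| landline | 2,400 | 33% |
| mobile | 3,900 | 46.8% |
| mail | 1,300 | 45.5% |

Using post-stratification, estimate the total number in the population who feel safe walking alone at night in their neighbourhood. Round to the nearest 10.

4,400

Each cell contributes its population count × the respondent rate:
  app: 2,400 × 49.6% = 1190.4
  landline: 2,400 × 33% = 792
  mobile: 3,900 × 46.8% = 1825.2
  mail: 1,300 × 45.5% = 591.5
Estimated total = 4399.1 → 4,400.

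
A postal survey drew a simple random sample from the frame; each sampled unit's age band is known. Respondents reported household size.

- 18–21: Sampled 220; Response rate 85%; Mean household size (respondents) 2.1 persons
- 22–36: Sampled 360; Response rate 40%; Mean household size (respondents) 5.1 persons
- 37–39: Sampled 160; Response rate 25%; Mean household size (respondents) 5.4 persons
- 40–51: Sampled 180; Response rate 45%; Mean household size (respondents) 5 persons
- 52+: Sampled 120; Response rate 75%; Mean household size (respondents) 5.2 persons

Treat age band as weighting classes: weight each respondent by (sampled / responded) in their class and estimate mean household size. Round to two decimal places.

4.51

With weight = n_sampled/n_responded per class, the weighted class total is n_sampled:
  18–21: 220 × 2.1 = 462
  22–36: 360 × 5.1 = 1836
  37–39: 160 × 5.4 = 864
  40–51: 180 × 5 = 900
  52+: 120 × 5.2 = 624
Adjusted estimate = 4686 / 1,040 = 4.50577 → 4.51.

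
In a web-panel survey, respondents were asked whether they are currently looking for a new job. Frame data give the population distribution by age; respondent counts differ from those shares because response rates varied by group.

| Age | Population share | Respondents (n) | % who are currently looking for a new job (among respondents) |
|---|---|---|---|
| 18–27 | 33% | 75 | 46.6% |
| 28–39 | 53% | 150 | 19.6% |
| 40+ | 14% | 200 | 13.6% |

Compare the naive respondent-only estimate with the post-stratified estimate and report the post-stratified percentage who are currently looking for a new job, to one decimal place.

Without adjustment, the pooled respondent share is:
  (75/425)×46.6 + (150/425)×19.6 + (200/425)×13.6 = 21.5412%
Post-stratified estimate weights by population shares:
  0.33×46.6 + 0.53×19.6 + 0.14×13.6 = 27.67%

27.7%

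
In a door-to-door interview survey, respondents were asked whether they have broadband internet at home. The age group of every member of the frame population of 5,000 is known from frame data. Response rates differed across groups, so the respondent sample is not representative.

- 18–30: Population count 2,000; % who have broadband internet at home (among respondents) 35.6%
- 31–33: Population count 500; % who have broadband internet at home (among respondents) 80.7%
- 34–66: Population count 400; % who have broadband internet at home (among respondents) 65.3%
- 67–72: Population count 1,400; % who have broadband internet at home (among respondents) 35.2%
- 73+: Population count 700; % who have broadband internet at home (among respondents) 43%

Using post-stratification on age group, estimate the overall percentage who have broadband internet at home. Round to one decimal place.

43.4%

Post-stratification weights by population share, not respondent share:
  18–30: (2,000/5,000) × 35.6 = 14.24
  31–33: (500/5,000) × 80.7 = 8.07
  34–66: (400/5,000) × 65.3 = 5.224
  67–72: (1,400/5,000) × 35.2 = 9.856
  73+: (700/5,000) × 43 = 6.02
Post-stratified estimate = 43.41 → 43.4%.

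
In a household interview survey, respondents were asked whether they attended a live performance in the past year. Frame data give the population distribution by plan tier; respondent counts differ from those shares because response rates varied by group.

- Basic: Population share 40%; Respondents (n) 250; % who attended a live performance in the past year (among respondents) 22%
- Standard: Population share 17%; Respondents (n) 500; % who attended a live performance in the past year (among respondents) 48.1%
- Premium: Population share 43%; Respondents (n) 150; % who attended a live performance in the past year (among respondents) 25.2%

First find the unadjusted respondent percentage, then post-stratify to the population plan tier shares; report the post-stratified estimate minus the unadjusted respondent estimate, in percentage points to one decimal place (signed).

Unadjusted (pooled respondent) estimate weights by respondent counts:
  (250/900)×22 + (500/900)×48.1 + (150/900)×25.2 = 37.0333%
Post-stratified estimate weights by population shares:
  0.4×22 + 0.17×48.1 + 0.43×25.2 = 27.813%
Difference = 27.813 − 37.0333 = -9.2203 pp.

-9.2 percentage points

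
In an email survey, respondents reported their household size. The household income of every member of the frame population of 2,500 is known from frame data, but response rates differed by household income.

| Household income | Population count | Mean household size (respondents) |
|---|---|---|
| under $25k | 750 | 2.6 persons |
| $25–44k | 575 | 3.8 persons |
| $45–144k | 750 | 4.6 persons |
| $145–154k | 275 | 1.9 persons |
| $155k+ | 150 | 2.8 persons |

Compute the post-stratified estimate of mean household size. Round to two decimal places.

3.41

Each cell contributes population-share × respondent value:
  under $25k: (750/2,500) × 2.6 = 0.78
  $25–44k: (575/2,500) × 3.8 = 0.874
  $45–144k: (750/2,500) × 4.6 = 1.38
  $145–154k: (275/2,500) × 1.9 = 0.209
  $155k+: (150/2,500) × 2.8 = 0.168
Post-stratified estimate = 3.411 → 3.41.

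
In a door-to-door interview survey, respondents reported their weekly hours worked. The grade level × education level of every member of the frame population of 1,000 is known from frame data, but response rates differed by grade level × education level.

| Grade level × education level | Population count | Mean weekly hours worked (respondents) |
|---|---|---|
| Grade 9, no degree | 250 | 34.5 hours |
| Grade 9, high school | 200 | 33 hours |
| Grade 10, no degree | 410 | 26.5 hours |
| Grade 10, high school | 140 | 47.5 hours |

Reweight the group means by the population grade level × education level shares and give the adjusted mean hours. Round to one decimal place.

Weight each group's respondent value by its population share:
  Grade 9, no degree: (250/1,000) × 34.5 = 8.625
  Grade 9, high school: (200/1,000) × 33 = 6.6
  Grade 10, no degree: (410/1,000) × 26.5 = 10.865
  Grade 10, high school: (140/1,000) × 47.5 = 6.65
Post-stratified estimate = 32.74 → 32.7.

32.7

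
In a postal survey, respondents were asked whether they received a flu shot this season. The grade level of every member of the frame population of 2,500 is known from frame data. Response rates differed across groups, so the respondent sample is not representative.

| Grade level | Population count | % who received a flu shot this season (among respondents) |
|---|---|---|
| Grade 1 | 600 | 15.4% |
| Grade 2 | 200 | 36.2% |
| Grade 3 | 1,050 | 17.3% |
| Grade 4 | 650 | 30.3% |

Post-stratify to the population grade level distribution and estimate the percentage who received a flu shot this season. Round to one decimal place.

21.7%

Reweight to the known grade level distribution:
  Grade 1: (600/2,500) × 15.4 = 3.696
  Grade 2: (200/2,500) × 36.2 = 2.896
  Grade 3: (1,050/2,500) × 17.3 = 7.266
  Grade 4: (650/2,500) × 30.3 = 7.878
Post-stratified estimate = 21.736 → 21.7%.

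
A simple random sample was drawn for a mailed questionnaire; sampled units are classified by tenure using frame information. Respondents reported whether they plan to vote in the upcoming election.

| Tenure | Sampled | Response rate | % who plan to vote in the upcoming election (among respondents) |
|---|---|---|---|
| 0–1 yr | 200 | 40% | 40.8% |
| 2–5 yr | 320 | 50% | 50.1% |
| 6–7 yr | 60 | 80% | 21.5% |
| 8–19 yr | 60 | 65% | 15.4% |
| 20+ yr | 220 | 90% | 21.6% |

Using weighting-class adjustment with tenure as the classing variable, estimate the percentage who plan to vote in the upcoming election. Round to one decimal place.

36.2%

Each respondent's weight = sampled/responded in their class; summing within a class gives n_sampled, so:
  0–1 yr: 200 × 40.8 = 8160
  2–5 yr: 320 × 50.1 = 16,032
  6–7 yr: 60 × 21.5 = 1290
  8–19 yr: 60 × 15.4 = 924
  20+ yr: 220 × 21.6 = 4752
Adjusted estimate = 31,158 / 860 = 36.2302 → 36.2%.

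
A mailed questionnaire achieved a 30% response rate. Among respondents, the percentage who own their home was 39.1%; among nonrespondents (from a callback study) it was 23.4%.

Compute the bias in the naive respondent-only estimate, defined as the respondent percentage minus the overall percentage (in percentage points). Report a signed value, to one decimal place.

+11.0 percentage points

Nonresponse fraction = 1 − 0.3 = 0.7.
Bias = (nonresponse fraction) × (respondent percentage − nonrespondent percentage)
     = 0.7 × (39.1 − 23.4) = 0.7 × 15.7 = 10.99.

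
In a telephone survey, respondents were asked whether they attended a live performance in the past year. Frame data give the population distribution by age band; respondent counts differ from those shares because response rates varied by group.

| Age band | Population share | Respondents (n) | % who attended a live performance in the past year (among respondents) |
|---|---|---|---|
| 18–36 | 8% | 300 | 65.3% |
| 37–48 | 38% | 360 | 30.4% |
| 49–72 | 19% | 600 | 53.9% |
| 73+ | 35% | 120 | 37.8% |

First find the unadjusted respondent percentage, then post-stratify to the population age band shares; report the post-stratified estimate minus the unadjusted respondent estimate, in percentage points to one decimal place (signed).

Unadjusted (pooled respondent) estimate weights by respondent counts:
  (300/1380)×65.3 + (360/1380)×30.4 + (600/1380)×53.9 + (120/1380)×37.8 = 48.8478%
Post-stratifying to population shares instead:
  0.08×65.3 + 0.38×30.4 + 0.19×53.9 + 0.35×37.8 = 40.247%
Difference = 40.247 − 48.8478 = -8.6008 pp.

-8.6 percentage points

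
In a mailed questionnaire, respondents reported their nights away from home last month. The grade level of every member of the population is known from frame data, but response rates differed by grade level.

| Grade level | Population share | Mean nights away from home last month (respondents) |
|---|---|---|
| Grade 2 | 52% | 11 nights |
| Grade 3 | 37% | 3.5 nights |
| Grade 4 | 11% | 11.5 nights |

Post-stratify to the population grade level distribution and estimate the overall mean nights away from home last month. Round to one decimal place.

Each cell contributes population-share × respondent value:
  Grade 2: 0.52 × 11 = 5.72
  Grade 3: 0.37 × 3.5 = 1.295
  Grade 4: 0.11 × 11.5 = 1.265
Post-stratified estimate = 8.28 → 8.3.

8.3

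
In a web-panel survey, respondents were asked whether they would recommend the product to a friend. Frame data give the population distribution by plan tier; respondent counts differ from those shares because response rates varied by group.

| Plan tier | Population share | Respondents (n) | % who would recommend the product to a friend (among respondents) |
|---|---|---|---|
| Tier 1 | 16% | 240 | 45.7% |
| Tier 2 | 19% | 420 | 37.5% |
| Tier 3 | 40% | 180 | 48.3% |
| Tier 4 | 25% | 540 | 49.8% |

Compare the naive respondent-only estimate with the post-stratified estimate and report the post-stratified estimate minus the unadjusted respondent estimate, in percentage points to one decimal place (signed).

Naive respondent-only estimate (weights = respondent counts):
  (240/1380)×45.7 + (420/1380)×37.5 + (180/1380)×48.3 + (540/1380)×49.8 = 45.1478%
Reweighting by population plan tier shares:
  0.16×45.7 + 0.19×37.5 + 0.4×48.3 + 0.25×49.8 = 46.207%
Difference = 46.207 − 45.1478 = 1.0592 pp.

+1.1 percentage points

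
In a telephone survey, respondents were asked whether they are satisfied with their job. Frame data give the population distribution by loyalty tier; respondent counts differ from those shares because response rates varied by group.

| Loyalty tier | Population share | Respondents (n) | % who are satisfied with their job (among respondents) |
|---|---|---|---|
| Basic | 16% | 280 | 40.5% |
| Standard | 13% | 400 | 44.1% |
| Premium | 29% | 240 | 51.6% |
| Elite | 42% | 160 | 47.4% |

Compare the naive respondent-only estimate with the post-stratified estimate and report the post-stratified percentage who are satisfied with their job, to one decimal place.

47.1%

Without adjustment, the pooled respondent share is:
  (280/1080)×40.5 + (400/1080)×44.1 + (240/1080)×51.6 + (160/1080)×47.4 = 45.3222%
Post-stratifying to population shares instead:
  0.16×40.5 + 0.13×44.1 + 0.29×51.6 + 0.42×47.4 = 47.085%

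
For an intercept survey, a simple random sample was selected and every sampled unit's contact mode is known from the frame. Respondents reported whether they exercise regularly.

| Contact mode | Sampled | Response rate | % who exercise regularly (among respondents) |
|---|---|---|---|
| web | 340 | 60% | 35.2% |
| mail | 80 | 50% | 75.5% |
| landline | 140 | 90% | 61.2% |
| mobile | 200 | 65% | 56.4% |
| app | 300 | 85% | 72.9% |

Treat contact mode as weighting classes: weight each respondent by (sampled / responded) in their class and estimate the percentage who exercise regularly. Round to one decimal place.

56.3%

With weight = n_sampled/n_responded per class, the weighted class total is n_sampled:
  web: 340 × 35.2 = 11968
  mail: 80 × 75.5 = 6040
  landline: 140 × 61.2 = 8568
  mobile: 200 × 56.4 = 11,280
  app: 300 × 72.9 = 21,870
Adjusted estimate = 59,726 / 1,060 = 56.3453 → 56.3%.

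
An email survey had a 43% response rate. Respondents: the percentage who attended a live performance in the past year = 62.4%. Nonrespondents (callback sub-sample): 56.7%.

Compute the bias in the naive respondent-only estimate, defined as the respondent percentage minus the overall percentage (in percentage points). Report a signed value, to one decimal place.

Nonresponse fraction = 1 − 0.43 = 0.57.
Bias = (nonresponse fraction) × (respondent percentage − nonrespondent percentage)
     = 0.57 × (62.4 − 56.7) = 0.57 × 5.7 = 3.249.

+3.2 percentage points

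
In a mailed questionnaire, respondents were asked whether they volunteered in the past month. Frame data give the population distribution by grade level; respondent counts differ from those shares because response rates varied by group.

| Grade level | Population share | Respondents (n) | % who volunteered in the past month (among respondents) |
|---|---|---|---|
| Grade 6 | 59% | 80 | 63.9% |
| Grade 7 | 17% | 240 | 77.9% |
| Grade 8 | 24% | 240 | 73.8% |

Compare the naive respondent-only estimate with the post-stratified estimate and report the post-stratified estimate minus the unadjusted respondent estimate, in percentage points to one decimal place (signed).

Without adjustment, the pooled respondent share is:
  (80/560)×63.9 + (240/560)×77.9 + (240/560)×73.8 = 74.1429%
Post-stratifying to population shares instead:
  0.59×63.9 + 0.17×77.9 + 0.24×73.8 = 68.656%
Difference = 68.656 − 74.1429 = -5.4869 pp.

-5.5 percentage points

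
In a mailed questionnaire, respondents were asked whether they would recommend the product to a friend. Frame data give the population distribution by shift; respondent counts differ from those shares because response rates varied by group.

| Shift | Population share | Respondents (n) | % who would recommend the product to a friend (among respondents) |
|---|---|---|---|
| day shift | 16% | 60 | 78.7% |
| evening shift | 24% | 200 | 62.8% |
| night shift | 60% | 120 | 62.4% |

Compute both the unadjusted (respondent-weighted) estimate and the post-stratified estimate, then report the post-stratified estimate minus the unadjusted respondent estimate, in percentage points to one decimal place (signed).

-0.1 percentage points

Naive respondent-only estimate (weights = respondent counts):
  (60/380)×78.7 + (200/380)×62.8 + (120/380)×62.4 = 65.1842%
Post-stratifying to population shares instead:
  0.16×78.7 + 0.24×62.8 + 0.6×62.4 = 65.104%
Difference = 65.104 − 65.1842 = -0.0802 pp.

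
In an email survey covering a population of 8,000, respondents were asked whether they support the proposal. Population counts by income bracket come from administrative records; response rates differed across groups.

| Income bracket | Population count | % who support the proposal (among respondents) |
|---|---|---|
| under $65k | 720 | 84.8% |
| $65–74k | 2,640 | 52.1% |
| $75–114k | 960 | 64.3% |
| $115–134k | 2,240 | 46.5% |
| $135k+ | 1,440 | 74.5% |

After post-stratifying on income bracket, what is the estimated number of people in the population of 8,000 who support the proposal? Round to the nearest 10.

Estimated count per cell = population count × respondent percentage:
  under $65k: 720 × 84.8% = 610.56
  $65–74k: 2,640 × 52.1% = 1375.44
  $75–114k: 960 × 64.3% = 617.28
  $115–134k: 2,240 × 46.5% = 1041.6
  $135k+: 1,440 × 74.5% = 1072.8
Estimated total = 4717.68 → 4,720.

4,720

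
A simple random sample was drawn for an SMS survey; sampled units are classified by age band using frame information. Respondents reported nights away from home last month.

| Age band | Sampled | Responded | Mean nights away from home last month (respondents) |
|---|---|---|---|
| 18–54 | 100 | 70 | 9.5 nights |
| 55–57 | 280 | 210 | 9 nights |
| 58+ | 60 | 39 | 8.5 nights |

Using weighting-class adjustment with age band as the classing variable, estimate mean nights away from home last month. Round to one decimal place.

9.0

Response rates by class: 18–54 70/100 = 70%, 55–57 210/280 = 75%, 58+ 39/60 = 65%.
With weight = n_sampled/n_responded per class, the weighted class total is n_sampled:
  18–54: 100 × 9.5 = 950
  55–57: 280 × 9 = 2520
  58+: 60 × 8.5 = 510
Adjusted estimate = 3980 / 440 = 9.04546 → 9.0.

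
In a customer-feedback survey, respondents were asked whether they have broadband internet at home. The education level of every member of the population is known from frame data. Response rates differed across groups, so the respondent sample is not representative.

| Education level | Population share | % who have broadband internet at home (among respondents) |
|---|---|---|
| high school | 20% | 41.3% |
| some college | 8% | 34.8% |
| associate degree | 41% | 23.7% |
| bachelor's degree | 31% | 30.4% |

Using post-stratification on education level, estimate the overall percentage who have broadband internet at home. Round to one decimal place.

Weight each group's respondent value by its population share:
  high school: 0.2 × 41.3 = 8.26
  some college: 0.08 × 34.8 = 2.784
  associate degree: 0.41 × 23.7 = 9.717
  bachelor's degree: 0.31 × 30.4 = 9.424
Post-stratified estimate = 30.185 → 30.2%.

30.2%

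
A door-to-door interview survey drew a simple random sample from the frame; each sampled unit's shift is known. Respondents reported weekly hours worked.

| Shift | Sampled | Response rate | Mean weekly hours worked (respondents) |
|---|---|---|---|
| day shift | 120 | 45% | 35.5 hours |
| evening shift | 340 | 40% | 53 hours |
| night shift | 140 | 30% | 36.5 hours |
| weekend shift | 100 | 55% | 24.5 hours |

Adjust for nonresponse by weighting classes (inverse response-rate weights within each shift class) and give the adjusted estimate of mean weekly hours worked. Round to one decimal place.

With weight = n_sampled/n_responded per class, the weighted class total is n_sampled:
  day shift: 120 × 35.5 = 4260
  evening shift: 340 × 53 = 18,020
  night shift: 140 × 36.5 = 5110
  weekend shift: 100 × 24.5 = 2450
Adjusted estimate = 29,840 / 700 = 42.6286 → 42.6.

42.6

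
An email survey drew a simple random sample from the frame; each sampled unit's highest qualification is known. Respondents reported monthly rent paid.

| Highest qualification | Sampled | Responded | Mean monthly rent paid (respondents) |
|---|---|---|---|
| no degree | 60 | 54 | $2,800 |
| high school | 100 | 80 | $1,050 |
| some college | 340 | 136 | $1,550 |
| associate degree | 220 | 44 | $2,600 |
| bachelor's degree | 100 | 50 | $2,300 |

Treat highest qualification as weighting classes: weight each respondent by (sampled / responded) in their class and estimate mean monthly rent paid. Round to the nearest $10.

Class response rates: no degree 54/60 = 90%, high school 80/100 = 80%, some college 136/340 = 40%, associate degree 44/220 = 20%, bachelor's degree 50/100 = 50%.
Each respondent's weight = sampled/responded in their class; summing within a class gives n_sampled, so:
  no degree: 60 × 2800 = 168,000
  high school: 100 × 1050 = 105,000
  some college: 340 × 1550 = 527,000
  associate degree: 220 × 2600 = 572,000
  bachelor's degree: 100 × 2300 = 230,000
Adjusted estimate = 1,602,000 / 820 = 1953.66 → $1,950.

$1,950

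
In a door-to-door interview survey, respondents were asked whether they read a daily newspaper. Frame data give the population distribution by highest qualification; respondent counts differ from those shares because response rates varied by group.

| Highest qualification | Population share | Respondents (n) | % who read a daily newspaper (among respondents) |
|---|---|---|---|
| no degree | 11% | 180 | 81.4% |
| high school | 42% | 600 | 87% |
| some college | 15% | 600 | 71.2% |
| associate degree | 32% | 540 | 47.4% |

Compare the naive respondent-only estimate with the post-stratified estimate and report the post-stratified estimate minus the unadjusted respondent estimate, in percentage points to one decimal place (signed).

+0.9 percentage points

Unadjusted (pooled respondent) estimate weights by respondent counts:
  (180/1920)×81.4 + (600/1920)×87 + (600/1920)×71.2 + (540/1920)×47.4 = 70.4%
Post-stratifying to population shares instead:
  0.11×81.4 + 0.42×87 + 0.15×71.2 + 0.32×47.4 = 71.342%
Difference = 71.342 − 70.4 = 0.942 pp.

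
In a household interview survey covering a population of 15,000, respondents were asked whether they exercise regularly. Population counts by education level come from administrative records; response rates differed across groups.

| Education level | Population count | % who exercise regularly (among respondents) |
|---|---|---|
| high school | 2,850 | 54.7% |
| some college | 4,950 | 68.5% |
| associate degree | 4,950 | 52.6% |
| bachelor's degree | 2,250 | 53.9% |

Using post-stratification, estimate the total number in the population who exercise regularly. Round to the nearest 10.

8,770

Each cell contributes its population count × the respondent rate:
  high school: 2,850 × 54.7% = 1558.95
  some college: 4,950 × 68.5% = 3390.75
  associate degree: 4,950 × 52.6% = 2603.7
  bachelor's degree: 2,250 × 53.9% = 1212.75
Estimated total = 8766.15 → 8,770.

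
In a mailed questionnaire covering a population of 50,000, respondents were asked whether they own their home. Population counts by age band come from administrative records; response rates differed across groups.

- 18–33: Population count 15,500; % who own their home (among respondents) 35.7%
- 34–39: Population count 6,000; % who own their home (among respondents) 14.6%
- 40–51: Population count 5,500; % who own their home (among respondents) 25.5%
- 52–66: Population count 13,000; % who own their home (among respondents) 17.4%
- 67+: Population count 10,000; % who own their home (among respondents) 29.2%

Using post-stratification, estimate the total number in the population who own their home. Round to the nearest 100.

Estimated count per cell = population count × respondent percentage:
  18–33: 15,500 × 35.7% = 5533.5
  34–39: 6,000 × 14.6% = 876
  40–51: 5,500 × 25.5% = 1402.5
  52–66: 13,000 × 17.4% = 2262
  67+: 10,000 × 29.2% = 2920
Estimated total = 12,994 → 13,000.

13,000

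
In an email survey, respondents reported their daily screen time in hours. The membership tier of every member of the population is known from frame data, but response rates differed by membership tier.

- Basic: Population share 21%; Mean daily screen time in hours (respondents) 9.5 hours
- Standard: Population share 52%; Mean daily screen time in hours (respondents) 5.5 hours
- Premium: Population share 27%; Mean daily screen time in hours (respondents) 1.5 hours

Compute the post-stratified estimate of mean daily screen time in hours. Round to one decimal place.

5.3

Weight each group's respondent value by its population share:
  Basic: 0.21 × 9.5 = 1.995
  Standard: 0.52 × 5.5 = 2.86
  Premium: 0.27 × 1.5 = 0.405
Post-stratified estimate = 5.26 → 5.3.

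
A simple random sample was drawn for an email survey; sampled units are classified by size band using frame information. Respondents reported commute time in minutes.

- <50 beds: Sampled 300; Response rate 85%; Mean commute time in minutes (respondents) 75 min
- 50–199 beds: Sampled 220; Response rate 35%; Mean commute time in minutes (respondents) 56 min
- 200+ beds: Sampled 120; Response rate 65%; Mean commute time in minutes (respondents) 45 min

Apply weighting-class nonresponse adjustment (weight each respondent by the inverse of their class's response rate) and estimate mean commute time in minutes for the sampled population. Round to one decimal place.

62.8

Inverse-response-rate weighting restores each class to its sampled count, so class totals weight by n_sampled:
  <50 beds: 300 × 75 = 22,500
  50–199 beds: 220 × 56 = 12,320
  200+ beds: 120 × 45 = 5400
Adjusted estimate = 40,220 / 640 = 62.8438 → 62.8.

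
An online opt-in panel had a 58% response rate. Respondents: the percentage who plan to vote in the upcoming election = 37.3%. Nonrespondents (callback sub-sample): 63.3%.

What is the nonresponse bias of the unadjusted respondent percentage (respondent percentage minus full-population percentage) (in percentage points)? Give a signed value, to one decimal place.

Nonresponse fraction = 1 − 0.58 = 0.42.
Bias = (nonresponse fraction) × (respondent percentage − nonrespondent percentage)
     = 0.42 × (37.3 − 63.3) = 0.42 × -26 = -10.92.

-10.9 percentage points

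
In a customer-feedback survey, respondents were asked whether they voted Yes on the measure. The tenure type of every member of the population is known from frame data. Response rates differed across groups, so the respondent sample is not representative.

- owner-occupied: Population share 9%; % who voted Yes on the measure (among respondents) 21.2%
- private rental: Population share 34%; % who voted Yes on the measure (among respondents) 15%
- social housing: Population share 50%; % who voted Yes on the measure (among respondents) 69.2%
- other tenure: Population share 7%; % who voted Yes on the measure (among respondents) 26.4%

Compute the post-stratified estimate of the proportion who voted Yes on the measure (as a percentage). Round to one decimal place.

Each cell contributes population-share × respondent value:
  owner-occupied: 0.09 × 21.2 = 1.908
  private rental: 0.34 × 15 = 5.1
  social housing: 0.5 × 69.2 = 34.6
  other tenure: 0.07 × 26.4 = 1.848
Post-stratified estimate = 43.456 → 43.5%.

43.5%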